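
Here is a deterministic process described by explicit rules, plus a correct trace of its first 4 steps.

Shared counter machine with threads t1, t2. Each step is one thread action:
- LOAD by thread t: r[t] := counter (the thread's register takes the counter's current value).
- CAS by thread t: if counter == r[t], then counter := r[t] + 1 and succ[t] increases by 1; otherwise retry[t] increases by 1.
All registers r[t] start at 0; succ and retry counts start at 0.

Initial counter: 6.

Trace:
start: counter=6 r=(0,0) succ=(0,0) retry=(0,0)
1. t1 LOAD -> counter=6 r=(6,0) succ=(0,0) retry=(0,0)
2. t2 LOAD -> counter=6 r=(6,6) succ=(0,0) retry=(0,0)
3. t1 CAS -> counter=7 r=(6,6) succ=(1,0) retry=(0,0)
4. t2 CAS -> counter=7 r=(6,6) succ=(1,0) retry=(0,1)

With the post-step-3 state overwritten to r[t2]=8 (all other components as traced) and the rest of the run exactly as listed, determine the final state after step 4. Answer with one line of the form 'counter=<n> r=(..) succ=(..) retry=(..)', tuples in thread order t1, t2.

counter=7 r=(6,8) succ=(1,0) retry=(0,1)

state after step 3 := counter=7 r=(6,8) succ=(1,0) retry=(0,0)
4. t2 CAS -> counter=7 r=(6,8) succ=(1,0) retry=(0,1)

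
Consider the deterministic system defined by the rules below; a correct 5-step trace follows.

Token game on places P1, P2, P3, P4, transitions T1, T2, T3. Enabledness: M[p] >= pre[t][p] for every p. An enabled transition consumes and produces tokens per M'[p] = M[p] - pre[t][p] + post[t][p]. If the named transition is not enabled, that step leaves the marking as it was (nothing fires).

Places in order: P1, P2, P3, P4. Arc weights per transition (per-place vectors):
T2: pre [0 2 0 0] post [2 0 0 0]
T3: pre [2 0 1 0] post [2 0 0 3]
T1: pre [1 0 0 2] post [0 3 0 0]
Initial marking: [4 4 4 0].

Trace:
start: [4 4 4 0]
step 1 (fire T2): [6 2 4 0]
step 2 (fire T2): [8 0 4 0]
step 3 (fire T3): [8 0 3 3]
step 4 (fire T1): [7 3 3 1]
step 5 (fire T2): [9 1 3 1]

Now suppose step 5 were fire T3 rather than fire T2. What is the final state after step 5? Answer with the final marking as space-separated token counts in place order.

(re-executing from step 5 with the substitution; state before step 5: [7 3 3 1])
step 5 (fire T3): [7 3 2 4]

7 3 2 4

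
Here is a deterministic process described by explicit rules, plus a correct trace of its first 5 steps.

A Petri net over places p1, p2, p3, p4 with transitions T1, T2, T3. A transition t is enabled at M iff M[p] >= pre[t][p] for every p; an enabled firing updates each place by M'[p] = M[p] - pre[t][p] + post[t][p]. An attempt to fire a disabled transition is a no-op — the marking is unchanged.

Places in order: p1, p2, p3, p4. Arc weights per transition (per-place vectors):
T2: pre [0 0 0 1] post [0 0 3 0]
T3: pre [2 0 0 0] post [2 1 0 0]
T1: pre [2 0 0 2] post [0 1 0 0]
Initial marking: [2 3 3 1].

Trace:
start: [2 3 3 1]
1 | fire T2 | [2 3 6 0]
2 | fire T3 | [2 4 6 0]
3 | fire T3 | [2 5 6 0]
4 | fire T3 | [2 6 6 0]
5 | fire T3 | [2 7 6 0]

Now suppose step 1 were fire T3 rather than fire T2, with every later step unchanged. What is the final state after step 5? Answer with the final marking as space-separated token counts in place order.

2 8 3 1

(re-executing from step 1 with the substitution; state before step 1: [2 3 3 1])
1 | fire T3 | [2 4 3 1]
2 | fire T3 | [2 5 3 1]
3 | fire T3 | [2 6 3 1]
4 | fire T3 | [2 7 3 1]
5 | fire T3 | [2 8 3 1]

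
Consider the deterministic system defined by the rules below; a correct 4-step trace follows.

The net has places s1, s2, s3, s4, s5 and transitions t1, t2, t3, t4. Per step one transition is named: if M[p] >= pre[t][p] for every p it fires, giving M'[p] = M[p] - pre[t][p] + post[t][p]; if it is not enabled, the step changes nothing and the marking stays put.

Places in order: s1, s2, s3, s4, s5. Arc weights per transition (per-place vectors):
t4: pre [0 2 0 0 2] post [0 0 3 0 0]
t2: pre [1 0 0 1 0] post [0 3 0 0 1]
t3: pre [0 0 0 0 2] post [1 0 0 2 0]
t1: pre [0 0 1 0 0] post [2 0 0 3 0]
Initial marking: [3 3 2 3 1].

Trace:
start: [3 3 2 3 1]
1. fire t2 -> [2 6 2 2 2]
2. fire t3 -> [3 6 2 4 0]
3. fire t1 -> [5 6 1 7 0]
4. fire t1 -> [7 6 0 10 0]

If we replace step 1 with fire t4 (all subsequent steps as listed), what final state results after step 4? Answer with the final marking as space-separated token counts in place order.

(re-executing from step 1 with the substitution; state before step 1: [3 3 2 3 1])
1. fire t4 -> [3 3 2 3 1]
2. fire t3 -> [3 3 2 3 1]
3. fire t1 -> [5 3 1 6 1]
4. fire t1 -> [7 3 0 9 1]

7 3 0 9 1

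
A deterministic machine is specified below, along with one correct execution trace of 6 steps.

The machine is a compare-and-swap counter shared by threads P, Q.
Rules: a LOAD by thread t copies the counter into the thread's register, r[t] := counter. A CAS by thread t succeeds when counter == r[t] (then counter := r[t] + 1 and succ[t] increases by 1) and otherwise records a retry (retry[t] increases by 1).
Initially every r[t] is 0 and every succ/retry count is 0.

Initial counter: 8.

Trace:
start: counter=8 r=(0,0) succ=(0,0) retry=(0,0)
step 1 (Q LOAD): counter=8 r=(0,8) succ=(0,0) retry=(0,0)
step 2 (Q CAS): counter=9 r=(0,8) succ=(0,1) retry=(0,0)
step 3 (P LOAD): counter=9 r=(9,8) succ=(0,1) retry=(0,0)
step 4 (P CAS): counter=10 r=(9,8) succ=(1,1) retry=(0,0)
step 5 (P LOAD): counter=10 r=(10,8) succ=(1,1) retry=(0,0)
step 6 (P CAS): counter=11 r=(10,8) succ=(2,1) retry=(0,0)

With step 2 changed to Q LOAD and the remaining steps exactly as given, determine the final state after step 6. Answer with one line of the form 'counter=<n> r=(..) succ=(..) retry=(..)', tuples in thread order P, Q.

(re-executing from step 2 with the substitution; state before step 2: counter=8 r=(0,8) succ=(0,0) retry=(0,0))
step 2 (Q LOAD): counter=8 r=(0,8) succ=(0,0) retry=(0,0)
step 3 (P LOAD): counter=8 r=(8,8) succ=(0,0) retry=(0,0)
step 4 (P CAS): counter=9 r=(8,8) succ=(1,0) retry=(0,0)
step 5 (P LOAD): counter=9 r=(9,8) succ=(1,0) retry=(0,0)
step 6 (P CAS): counter=10 r=(9,8) succ=(2,0) retry=(0,0)

counter=10 r=(9,8) succ=(2,0) retry=(0,0)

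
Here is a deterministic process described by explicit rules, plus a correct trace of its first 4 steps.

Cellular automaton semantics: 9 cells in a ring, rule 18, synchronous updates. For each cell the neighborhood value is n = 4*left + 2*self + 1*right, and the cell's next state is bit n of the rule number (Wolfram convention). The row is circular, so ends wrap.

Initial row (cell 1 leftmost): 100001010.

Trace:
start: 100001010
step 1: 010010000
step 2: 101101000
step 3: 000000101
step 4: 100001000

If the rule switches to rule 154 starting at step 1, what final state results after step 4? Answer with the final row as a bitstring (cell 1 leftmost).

110101000

(re-executing steps 1..4 under rule 154; state before step 1: 100001010)
step 1: 010010000
step 2: 101101000
step 3: 001000101
step 4: 110101000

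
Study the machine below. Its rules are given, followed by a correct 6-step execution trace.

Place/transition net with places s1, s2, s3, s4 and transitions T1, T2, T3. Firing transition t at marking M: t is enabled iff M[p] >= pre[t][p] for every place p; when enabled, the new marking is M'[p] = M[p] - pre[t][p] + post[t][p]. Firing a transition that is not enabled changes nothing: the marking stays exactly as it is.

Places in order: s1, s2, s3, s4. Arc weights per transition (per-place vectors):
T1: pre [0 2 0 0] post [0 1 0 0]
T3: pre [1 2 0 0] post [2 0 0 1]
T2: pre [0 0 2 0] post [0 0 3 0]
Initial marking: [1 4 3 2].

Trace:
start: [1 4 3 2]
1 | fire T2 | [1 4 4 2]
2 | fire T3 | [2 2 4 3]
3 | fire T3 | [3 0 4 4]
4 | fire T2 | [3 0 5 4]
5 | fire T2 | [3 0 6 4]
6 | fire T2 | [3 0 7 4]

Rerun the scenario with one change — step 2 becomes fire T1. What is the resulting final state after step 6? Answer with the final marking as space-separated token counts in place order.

2 1 7 3

(re-executing from step 2 with the substitution; state before step 2: [1 4 4 2])
2 | fire T1 | [1 3 4 2]
3 | fire T3 | [2 1 4 3]
4 | fire T2 | [2 1 5 3]
5 | fire T2 | [2 1 6 3]
6 | fire T2 | [2 1 7 3]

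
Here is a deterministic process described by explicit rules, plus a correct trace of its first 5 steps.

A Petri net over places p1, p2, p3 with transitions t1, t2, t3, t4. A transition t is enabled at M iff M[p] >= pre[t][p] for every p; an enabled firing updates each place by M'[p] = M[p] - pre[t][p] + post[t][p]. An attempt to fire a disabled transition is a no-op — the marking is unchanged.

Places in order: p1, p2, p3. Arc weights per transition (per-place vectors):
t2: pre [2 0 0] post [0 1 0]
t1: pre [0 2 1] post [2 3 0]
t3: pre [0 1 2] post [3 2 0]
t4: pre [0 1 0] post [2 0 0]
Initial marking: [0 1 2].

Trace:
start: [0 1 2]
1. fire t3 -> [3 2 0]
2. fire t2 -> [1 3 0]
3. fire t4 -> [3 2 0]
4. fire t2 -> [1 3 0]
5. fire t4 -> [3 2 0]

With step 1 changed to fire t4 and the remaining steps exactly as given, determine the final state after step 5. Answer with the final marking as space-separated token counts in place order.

(re-executing from step 1 with the substitution; state before step 1: [0 1 2])
1. fire t4 -> [2 0 2]
2. fire t2 -> [0 1 2]
3. fire t4 -> [2 0 2]
4. fire t2 -> [0 1 2]
5. fire t4 -> [2 0 2]

2 0 2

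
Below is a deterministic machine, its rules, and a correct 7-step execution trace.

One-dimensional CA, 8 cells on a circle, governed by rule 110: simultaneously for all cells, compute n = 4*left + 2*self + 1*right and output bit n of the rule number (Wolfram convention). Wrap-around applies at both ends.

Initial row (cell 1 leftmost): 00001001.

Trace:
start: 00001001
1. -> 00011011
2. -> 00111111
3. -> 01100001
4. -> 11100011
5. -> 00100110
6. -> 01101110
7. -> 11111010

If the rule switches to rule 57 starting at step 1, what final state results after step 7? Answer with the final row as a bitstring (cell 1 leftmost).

10010100

(re-executing steps 1..7 under rule 57; state before step 1: 00001001)
1. -> 11100100
2. -> 10010010
3. -> 01001001
4. -> 10100100
5. -> 01010010
6. -> 00101001
7. -> 10010100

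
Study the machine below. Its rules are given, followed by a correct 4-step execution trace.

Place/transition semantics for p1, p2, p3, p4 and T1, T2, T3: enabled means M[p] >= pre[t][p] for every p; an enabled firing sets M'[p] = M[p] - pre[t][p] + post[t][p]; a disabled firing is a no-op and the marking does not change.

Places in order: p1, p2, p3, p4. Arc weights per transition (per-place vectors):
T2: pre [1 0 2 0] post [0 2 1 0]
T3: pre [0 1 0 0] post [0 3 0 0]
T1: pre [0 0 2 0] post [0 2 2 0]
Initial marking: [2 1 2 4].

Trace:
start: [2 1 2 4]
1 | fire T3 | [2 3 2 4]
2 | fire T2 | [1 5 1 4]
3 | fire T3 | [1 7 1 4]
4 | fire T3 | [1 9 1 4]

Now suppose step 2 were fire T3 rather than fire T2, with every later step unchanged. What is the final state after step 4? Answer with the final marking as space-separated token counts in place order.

2 9 2 4

(re-executing from step 2 with the substitution; state before step 2: [2 3 2 4])
2 | fire T3 | [2 5 2 4]
3 | fire T3 | [2 7 2 4]
4 | fire T3 | [2 9 2 4]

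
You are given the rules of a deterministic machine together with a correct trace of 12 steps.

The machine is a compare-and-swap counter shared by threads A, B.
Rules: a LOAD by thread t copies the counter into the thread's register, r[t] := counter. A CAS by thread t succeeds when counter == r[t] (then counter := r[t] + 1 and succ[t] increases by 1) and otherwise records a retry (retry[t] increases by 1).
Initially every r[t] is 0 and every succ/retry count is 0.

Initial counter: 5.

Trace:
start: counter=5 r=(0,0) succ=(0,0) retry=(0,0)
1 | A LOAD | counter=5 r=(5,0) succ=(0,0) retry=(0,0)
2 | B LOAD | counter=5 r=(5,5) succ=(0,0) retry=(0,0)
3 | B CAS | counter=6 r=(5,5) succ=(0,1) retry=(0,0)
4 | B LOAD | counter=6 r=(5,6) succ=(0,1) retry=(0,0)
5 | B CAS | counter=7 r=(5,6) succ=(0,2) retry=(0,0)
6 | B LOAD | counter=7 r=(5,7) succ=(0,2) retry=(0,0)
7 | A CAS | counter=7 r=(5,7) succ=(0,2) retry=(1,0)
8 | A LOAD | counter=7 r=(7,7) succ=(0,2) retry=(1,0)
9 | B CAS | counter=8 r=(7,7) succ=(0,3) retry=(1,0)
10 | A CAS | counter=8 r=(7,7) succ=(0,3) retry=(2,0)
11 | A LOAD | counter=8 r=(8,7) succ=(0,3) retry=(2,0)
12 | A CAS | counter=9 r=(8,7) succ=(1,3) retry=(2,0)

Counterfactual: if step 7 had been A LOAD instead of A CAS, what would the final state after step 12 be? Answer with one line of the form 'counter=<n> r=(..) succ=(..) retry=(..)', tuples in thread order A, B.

(re-executing from step 7 with the substitution; state before step 7: counter=7 r=(5,7) succ=(0,2) retry=(0,0))
7 | A LOAD | counter=7 r=(7,7) succ=(0,2) retry=(0,0)
8 | A LOAD | counter=7 r=(7,7) succ=(0,2) retry=(0,0)
9 | B CAS | counter=8 r=(7,7) succ=(0,3) retry=(0,0)
10 | A CAS | counter=8 r=(7,7) succ=(0,3) retry=(1,0)
11 | A LOAD | counter=8 r=(8,7) succ=(0,3) retry=(1,0)
12 | A CAS | counter=9 r=(8,7) succ=(1,3) retry=(1,0)

counter=9 r=(8,7) succ=(1,3) retry=(1,0)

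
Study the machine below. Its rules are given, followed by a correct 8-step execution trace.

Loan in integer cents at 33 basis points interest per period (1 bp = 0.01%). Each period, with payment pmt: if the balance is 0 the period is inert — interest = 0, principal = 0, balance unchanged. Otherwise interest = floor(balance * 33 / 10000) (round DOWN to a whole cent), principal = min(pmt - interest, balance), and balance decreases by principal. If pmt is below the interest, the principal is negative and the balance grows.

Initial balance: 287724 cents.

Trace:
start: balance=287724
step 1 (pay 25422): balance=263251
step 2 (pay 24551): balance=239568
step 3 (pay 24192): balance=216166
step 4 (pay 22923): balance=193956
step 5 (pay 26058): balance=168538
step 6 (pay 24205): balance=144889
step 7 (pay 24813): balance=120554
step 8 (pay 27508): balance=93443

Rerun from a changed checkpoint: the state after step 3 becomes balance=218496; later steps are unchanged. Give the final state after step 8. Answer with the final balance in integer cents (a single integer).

95810

state after step 3 := balance=218496
step 4 (pay 22923): balance=196294
step 5 (pay 26058): balance=170883
step 6 (pay 24205): balance=147241
step 7 (pay 24813): balance=122913
step 8 (pay 27508): balance=95810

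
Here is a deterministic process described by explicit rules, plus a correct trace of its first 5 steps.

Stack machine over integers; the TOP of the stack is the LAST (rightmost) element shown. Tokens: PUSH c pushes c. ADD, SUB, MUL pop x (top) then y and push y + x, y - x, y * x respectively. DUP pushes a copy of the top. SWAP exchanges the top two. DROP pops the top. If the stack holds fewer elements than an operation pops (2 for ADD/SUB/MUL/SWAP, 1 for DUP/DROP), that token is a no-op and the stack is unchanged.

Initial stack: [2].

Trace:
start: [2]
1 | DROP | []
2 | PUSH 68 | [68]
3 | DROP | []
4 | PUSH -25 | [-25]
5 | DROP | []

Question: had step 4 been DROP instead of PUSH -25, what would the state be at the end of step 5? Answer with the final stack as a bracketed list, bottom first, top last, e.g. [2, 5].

(re-executing from step 4 with the substitution; state before step 4: [])
4 | DROP | []
5 | DROP | []

[]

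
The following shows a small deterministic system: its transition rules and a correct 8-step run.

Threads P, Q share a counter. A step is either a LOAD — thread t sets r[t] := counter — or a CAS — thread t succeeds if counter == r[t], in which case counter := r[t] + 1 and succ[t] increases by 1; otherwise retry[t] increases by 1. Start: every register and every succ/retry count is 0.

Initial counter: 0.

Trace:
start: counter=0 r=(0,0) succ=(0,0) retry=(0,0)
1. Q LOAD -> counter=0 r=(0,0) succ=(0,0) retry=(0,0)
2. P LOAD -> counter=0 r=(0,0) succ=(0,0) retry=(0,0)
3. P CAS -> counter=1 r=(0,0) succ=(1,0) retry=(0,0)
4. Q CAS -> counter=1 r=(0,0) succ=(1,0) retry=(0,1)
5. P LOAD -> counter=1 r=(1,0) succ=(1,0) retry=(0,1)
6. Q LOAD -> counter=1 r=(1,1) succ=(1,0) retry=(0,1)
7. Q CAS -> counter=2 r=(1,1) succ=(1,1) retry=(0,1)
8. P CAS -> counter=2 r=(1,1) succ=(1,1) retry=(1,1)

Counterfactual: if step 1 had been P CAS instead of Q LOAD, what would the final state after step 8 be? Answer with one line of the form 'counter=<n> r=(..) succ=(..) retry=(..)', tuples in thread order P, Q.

(re-executing from step 1 with the substitution; state before step 1: counter=0 r=(0,0) succ=(0,0) retry=(0,0))
1. P CAS -> counter=1 r=(0,0) succ=(1,0) retry=(0,0)
2. P LOAD -> counter=1 r=(1,0) succ=(1,0) retry=(0,0)
3. P CAS -> counter=2 r=(1,0) succ=(2,0) retry=(0,0)
4. Q CAS -> counter=2 r=(1,0) succ=(2,0) retry=(0,1)
5. P LOAD -> counter=2 r=(2,0) succ=(2,0) retry=(0,1)
6. Q LOAD -> counter=2 r=(2,2) succ=(2,0) retry=(0,1)
7. Q CAS -> counter=3 r=(2,2) succ=(2,1) retry=(0,1)
8. P CAS -> counter=3 r=(2,2) succ=(2,1) retry=(1,1)

counter=3 r=(2,2) succ=(2,1) retry=(1,1)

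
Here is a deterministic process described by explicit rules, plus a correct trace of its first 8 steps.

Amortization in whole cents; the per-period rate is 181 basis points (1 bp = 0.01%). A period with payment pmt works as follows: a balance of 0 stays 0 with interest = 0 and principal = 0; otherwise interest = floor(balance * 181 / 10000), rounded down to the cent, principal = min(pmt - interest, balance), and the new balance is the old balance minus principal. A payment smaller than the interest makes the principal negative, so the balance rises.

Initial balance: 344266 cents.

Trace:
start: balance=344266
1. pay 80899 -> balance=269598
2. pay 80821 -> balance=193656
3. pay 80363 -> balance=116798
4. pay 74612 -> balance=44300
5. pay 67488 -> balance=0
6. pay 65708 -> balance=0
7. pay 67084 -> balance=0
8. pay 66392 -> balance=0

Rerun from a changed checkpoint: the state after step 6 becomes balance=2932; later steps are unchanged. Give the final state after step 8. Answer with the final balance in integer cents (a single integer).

0

state after step 6 := balance=2932
7. pay 67084 -> balance=0
8. pay 66392 -> balance=0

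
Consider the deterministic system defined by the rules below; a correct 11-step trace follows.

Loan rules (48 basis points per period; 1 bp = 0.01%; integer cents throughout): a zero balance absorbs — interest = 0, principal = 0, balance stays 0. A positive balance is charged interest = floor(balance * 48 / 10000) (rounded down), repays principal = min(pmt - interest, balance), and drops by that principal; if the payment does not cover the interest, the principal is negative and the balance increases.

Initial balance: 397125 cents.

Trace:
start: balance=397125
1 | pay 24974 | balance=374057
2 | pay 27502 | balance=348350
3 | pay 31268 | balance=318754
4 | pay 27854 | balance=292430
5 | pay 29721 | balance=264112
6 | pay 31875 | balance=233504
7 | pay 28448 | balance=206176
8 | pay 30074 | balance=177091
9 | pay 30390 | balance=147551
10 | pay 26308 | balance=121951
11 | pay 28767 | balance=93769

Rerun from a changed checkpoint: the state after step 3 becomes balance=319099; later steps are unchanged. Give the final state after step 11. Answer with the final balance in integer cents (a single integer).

state after step 3 := balance=319099
4 | pay 27854 | balance=292776
5 | pay 29721 | balance=264460
6 | pay 31875 | balance=233854
7 | pay 28448 | balance=206528
8 | pay 30074 | balance=177445
9 | pay 30390 | balance=147906
10 | pay 26308 | balance=122307
11 | pay 28767 | balance=94127

94127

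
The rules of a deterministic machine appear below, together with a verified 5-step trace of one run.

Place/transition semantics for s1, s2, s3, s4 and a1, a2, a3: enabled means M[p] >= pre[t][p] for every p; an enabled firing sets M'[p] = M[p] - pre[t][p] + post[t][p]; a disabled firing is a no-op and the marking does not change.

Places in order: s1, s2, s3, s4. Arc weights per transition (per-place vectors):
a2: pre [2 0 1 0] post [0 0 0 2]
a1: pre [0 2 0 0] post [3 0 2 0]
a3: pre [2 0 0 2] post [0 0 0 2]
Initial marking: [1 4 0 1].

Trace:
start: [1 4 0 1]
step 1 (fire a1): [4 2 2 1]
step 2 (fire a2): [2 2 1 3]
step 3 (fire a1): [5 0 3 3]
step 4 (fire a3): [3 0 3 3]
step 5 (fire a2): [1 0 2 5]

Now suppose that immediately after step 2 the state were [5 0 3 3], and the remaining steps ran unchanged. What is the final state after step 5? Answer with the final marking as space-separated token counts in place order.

state after step 2 := [5 0 3 3]
step 3 (fire a1): [5 0 3 3]
step 4 (fire a3): [3 0 3 3]
step 5 (fire a2): [1 0 2 5]

1 0 2 5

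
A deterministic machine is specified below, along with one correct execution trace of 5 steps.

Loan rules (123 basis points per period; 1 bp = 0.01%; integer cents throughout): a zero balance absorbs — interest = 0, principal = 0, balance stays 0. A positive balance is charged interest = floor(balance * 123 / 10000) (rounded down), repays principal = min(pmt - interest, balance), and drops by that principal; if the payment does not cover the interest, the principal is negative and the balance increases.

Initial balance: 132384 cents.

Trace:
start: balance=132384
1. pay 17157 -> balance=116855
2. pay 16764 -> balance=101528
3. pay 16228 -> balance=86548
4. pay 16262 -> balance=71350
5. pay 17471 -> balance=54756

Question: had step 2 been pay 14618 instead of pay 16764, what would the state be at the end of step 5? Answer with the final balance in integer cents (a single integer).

56983

(re-executing from step 2 with the substitution; state before step 2: balance=116855)
2. pay 14618 -> balance=103674
3. pay 16228 -> balance=88721
4. pay 16262 -> balance=73550
5. pay 17471 -> balance=56983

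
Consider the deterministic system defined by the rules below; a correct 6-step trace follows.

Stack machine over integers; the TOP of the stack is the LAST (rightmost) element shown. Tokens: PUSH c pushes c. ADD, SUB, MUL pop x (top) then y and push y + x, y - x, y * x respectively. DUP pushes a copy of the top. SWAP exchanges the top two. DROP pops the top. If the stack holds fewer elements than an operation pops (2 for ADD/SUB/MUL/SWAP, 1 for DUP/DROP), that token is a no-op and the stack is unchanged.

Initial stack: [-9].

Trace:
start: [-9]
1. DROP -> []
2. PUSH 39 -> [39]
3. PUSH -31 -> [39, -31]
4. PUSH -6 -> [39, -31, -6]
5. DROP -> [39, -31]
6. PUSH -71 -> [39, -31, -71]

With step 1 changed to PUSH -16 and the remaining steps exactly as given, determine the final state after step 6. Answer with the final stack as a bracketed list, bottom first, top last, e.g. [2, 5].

(re-executing from step 1 with the substitution; state before step 1: [-9])
1. PUSH -16 -> [-9, -16]
2. PUSH 39 -> [-9, -16, 39]
3. PUSH -31 -> [-9, -16, 39, -31]
4. PUSH -6 -> [-9, -16, 39, -31, -6]
5. DROP -> [-9, -16, 39, -31]
6. PUSH -71 -> [-9, -16, 39, -31, -71]

[-9, -16, 39, -31, -71]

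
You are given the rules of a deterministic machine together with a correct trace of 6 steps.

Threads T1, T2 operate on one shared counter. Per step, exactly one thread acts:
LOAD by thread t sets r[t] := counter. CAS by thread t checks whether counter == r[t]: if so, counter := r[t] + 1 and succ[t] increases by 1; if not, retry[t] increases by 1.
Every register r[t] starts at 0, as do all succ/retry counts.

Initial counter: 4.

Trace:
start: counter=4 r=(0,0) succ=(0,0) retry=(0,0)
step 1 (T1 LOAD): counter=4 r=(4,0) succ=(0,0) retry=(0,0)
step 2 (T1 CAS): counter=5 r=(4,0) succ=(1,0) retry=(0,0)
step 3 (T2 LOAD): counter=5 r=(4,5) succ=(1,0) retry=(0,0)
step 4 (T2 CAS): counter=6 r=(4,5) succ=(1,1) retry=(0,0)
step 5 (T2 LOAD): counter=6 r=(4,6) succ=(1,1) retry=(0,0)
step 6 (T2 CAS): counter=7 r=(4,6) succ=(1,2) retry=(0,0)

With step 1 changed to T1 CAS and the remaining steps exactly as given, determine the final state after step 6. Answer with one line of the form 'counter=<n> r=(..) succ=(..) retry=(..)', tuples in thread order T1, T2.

(re-executing from step 1 with the substitution; state before step 1: counter=4 r=(0,0) succ=(0,0) retry=(0,0))
step 1 (T1 CAS): counter=4 r=(0,0) succ=(0,0) retry=(1,0)
step 2 (T1 CAS): counter=4 r=(0,0) succ=(0,0) retry=(2,0)
step 3 (T2 LOAD): counter=4 r=(0,4) succ=(0,0) retry=(2,0)
step 4 (T2 CAS): counter=5 r=(0,4) succ=(0,1) retry=(2,0)
step 5 (T2 LOAD): counter=5 r=(0,5) succ=(0,1) retry=(2,0)
step 6 (T2 CAS): counter=6 r=(0,5) succ=(0,2) retry=(2,0)

counter=6 r=(0,5) succ=(0,2) retry=(2,0)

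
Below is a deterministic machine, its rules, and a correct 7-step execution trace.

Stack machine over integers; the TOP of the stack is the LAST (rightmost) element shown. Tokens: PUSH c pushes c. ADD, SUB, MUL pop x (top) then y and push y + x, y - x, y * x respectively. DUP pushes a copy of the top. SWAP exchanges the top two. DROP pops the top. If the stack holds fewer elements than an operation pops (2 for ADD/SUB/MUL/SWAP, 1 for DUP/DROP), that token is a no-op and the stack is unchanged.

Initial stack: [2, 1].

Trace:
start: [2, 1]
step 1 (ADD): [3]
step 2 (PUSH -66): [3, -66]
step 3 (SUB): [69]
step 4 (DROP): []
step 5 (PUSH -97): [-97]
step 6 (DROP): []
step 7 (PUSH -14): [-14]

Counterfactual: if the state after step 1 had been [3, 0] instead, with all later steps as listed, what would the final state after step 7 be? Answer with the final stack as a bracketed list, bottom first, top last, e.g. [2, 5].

[3, -14]

state after step 1 := [3, 0]
step 2 (PUSH -66): [3, 0, -66]
step 3 (SUB): [3, 66]
step 4 (DROP): [3]
step 5 (PUSH -97): [3, -97]
step 6 (DROP): [3]
step 7 (PUSH -14): [3, -14]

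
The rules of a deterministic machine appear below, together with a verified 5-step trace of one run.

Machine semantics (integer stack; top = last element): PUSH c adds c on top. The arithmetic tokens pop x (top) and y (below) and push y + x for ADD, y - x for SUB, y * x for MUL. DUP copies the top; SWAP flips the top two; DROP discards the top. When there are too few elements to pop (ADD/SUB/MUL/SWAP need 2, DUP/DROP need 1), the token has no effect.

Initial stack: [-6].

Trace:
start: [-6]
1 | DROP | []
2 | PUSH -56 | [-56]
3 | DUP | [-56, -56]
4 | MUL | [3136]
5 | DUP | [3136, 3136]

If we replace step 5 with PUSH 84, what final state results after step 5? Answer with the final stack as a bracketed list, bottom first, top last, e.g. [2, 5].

(re-executing from step 5 with the substitution; state before step 5: [3136])
5 | PUSH 84 | [3136, 84]

[3136, 84]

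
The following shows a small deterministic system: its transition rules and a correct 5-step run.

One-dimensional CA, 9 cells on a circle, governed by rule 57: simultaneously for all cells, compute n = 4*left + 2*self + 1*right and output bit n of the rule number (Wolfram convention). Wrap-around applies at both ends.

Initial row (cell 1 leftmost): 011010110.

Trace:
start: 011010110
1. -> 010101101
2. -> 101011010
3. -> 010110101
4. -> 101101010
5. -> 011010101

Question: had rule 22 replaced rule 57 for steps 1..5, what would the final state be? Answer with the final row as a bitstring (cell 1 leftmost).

011101110

(re-executing steps 1..5 under rule 22; state before step 1: 011010110)
1. -> 100010001
2. -> 010111010
3. -> 110000011
4. -> 001000100
5. -> 011101110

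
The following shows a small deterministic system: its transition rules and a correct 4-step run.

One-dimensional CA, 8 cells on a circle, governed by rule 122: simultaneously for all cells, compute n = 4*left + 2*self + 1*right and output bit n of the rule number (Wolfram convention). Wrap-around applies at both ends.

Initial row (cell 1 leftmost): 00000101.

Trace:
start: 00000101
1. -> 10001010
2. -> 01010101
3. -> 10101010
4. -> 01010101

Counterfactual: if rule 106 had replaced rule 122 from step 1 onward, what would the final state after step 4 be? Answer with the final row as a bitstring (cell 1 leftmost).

01010000

(re-executing steps 1..4 under rule 106; state before step 1: 00000101)
1. -> 00001010
2. -> 00010100
3. -> 00101000
4. -> 01010000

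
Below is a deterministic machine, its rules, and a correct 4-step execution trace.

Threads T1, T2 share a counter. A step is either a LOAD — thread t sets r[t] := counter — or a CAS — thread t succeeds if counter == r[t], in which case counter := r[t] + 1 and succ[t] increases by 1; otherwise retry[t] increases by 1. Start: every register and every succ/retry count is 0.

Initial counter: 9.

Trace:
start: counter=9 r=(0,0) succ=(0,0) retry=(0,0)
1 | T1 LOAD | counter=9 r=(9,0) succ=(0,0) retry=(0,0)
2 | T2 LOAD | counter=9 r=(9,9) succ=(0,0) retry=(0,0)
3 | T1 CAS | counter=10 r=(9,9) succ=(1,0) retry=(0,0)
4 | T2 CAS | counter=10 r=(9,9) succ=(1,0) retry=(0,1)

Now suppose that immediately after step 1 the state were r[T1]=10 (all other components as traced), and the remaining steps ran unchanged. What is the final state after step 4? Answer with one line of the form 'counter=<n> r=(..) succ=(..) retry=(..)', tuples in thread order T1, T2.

counter=10 r=(10,9) succ=(0,1) retry=(1,0)

state after step 1 := counter=9 r=(10,0) succ=(0,0) retry=(0,0)
2 | T2 LOAD | counter=9 r=(10,9) succ=(0,0) retry=(0,0)
3 | T1 CAS | counter=9 r=(10,9) succ=(0,0) retry=(1,0)
4 | T2 CAS | counter=10 r=(10,9) succ=(0,1) retry=(1,0)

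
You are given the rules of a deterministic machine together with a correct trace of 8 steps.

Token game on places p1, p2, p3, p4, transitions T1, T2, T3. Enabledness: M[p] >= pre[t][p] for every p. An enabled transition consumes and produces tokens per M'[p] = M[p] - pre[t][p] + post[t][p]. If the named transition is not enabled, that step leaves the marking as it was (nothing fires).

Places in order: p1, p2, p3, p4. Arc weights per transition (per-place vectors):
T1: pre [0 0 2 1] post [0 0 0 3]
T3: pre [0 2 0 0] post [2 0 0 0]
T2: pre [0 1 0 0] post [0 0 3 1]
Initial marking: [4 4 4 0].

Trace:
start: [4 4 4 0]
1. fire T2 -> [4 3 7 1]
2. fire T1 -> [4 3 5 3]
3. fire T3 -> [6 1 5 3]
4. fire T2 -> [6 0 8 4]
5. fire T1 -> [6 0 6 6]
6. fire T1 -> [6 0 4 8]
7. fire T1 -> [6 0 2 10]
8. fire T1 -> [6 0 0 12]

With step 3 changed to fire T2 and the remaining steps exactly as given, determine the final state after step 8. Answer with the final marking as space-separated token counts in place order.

(re-executing from step 3 with the substitution; state before step 3: [4 3 5 3])
3. fire T2 -> [4 2 8 4]
4. fire T2 -> [4 1 11 5]
5. fire T1 -> [4 1 9 7]
6. fire T1 -> [4 1 7 9]
7. fire T1 -> [4 1 5 11]
8. fire T1 -> [4 1 3 13]

4 1 3 13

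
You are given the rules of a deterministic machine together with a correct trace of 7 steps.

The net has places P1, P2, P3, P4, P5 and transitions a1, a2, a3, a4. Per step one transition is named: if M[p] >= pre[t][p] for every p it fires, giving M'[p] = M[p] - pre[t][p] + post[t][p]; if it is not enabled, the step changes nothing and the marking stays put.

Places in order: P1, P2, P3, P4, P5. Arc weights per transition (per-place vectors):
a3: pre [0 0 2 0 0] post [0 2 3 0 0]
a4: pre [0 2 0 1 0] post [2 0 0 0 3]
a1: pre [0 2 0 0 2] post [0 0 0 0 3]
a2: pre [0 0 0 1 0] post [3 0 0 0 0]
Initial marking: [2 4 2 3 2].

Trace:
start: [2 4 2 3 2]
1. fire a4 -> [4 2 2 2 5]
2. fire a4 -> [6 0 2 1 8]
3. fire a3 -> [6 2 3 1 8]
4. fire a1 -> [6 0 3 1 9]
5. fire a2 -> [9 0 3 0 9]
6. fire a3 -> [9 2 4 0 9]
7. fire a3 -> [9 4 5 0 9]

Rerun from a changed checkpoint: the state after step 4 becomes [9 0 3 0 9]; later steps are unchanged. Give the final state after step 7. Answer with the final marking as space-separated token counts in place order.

state after step 4 := [9 0 3 0 9]
5. fire a2 -> [9 0 3 0 9]
6. fire a3 -> [9 2 4 0 9]
7. fire a3 -> [9 4 5 0 9]

9 4 5 0 9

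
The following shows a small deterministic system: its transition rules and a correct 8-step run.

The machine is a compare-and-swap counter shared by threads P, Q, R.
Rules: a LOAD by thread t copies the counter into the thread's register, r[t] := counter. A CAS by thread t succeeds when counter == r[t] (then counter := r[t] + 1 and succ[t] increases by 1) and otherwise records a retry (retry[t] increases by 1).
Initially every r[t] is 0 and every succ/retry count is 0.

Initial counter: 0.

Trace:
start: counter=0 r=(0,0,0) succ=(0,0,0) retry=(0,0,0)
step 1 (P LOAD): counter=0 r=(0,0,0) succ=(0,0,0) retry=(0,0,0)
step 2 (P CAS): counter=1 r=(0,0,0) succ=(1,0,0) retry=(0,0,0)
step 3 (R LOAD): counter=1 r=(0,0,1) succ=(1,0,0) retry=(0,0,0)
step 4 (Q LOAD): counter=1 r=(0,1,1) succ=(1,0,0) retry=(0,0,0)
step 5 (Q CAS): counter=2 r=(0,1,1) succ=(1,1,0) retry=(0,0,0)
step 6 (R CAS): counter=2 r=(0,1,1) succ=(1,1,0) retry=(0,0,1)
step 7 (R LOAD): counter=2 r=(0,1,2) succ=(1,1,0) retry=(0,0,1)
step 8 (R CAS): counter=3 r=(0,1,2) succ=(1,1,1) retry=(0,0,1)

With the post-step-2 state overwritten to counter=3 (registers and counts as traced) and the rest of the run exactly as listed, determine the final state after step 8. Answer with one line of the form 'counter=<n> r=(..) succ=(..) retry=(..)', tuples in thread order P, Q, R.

counter=5 r=(0,3,4) succ=(1,1,1) retry=(0,0,1)

state after step 2 := counter=3 r=(0,0,0) succ=(1,0,0) retry=(0,0,0)
step 3 (R LOAD): counter=3 r=(0,0,3) succ=(1,0,0) retry=(0,0,0)
step 4 (Q LOAD): counter=3 r=(0,3,3) succ=(1,0,0) retry=(0,0,0)
step 5 (Q CAS): counter=4 r=(0,3,3) succ=(1,1,0) retry=(0,0,0)
step 6 (R CAS): counter=4 r=(0,3,3) succ=(1,1,0) retry=(0,0,1)
step 7 (R LOAD): counter=4 r=(0,3,4) succ=(1,1,0) retry=(0,0,1)
step 8 (R CAS): counter=5 r=(0,3,4) succ=(1,1,1) retry=(0,0,1)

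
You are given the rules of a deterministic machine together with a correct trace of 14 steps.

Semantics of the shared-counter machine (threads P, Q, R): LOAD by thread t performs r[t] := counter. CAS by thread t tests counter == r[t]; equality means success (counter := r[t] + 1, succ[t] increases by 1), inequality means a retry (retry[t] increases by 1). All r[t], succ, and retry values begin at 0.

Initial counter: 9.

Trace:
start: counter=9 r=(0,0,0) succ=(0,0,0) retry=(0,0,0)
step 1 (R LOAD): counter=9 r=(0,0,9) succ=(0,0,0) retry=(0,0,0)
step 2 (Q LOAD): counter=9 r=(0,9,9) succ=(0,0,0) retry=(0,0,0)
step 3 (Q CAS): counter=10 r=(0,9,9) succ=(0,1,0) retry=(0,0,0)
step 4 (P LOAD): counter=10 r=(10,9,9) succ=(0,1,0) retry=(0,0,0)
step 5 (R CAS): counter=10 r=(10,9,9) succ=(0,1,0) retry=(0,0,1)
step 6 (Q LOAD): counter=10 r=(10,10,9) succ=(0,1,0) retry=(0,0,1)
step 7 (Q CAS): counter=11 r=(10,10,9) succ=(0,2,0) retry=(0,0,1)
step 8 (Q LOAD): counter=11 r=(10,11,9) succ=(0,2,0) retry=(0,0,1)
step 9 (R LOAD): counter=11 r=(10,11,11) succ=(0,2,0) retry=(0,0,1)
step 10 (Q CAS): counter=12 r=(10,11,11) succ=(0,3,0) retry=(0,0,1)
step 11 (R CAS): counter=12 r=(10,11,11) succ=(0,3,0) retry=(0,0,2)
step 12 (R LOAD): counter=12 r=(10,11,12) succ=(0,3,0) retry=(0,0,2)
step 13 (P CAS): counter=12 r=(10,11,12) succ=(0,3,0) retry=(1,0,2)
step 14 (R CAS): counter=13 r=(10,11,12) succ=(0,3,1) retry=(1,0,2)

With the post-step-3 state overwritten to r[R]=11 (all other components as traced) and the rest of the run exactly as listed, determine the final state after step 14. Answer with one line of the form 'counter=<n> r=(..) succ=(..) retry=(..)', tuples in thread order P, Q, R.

state after step 3 := counter=10 r=(0,9,11) succ=(0,1,0) retry=(0,0,0)
step 4 (P LOAD): counter=10 r=(10,9,11) succ=(0,1,0) retry=(0,0,0)
step 5 (R CAS): counter=10 r=(10,9,11) succ=(0,1,0) retry=(0,0,1)
step 6 (Q LOAD): counter=10 r=(10,10,11) succ=(0,1,0) retry=(0,0,1)
step 7 (Q CAS): counter=11 r=(10,10,11) succ=(0,2,0) retry=(0,0,1)
step 8 (Q LOAD): counter=11 r=(10,11,11) succ=(0,2,0) retry=(0,0,1)
step 9 (R LOAD): counter=11 r=(10,11,11) succ=(0,2,0) retry=(0,0,1)
step 10 (Q CAS): counter=12 r=(10,11,11) succ=(0,3,0) retry=(0,0,1)
step 11 (R CAS): counter=12 r=(10,11,11) succ=(0,3,0) retry=(0,0,2)
step 12 (R LOAD): counter=12 r=(10,11,12) succ=(0,3,0) retry=(0,0,2)
step 13 (P CAS): counter=12 r=(10,11,12) succ=(0,3,0) retry=(1,0,2)
step 14 (R CAS): counter=13 r=(10,11,12) succ=(0,3,1) retry=(1,0,2)

counter=13 r=(10,11,12) succ=(0,3,1) retry=(1,0,2)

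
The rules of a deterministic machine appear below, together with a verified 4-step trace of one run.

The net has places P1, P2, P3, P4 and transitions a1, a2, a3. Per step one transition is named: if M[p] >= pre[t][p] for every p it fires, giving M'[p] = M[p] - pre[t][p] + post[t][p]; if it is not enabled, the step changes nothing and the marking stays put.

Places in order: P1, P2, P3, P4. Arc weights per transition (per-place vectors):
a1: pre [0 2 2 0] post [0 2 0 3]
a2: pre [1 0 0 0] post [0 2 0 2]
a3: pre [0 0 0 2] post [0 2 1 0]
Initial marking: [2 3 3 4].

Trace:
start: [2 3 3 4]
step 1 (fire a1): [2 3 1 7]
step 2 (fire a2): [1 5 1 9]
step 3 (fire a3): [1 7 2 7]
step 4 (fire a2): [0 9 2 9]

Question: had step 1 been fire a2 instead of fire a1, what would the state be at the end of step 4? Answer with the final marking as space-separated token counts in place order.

0 9 4 6

(re-executing from step 1 with the substitution; state before step 1: [2 3 3 4])
step 1 (fire a2): [1 5 3 6]
step 2 (fire a2): [0 7 3 8]
step 3 (fire a3): [0 9 4 6]
step 4 (fire a2): [0 9 4 6]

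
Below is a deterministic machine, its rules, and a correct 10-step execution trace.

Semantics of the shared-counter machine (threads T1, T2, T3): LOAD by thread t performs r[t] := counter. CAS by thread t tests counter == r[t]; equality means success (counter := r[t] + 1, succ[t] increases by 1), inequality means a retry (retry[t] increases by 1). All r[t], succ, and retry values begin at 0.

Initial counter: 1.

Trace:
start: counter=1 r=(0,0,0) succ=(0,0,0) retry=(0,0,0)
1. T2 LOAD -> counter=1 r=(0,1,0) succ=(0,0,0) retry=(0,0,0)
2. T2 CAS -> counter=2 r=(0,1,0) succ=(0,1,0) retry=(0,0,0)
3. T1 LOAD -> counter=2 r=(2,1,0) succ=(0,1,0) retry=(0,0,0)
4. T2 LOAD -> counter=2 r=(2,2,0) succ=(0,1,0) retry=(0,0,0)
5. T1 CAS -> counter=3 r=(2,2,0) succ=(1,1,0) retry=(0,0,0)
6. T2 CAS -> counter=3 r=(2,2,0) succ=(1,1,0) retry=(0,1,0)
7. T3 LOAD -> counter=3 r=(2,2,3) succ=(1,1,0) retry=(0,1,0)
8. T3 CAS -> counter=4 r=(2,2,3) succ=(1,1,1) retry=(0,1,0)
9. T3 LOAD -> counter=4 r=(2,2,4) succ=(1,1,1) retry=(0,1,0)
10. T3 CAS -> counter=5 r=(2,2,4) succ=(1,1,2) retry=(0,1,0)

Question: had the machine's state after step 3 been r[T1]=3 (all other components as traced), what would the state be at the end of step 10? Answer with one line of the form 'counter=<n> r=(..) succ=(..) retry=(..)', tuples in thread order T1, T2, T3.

counter=5 r=(3,2,4) succ=(0,2,2) retry=(1,0,0)

state after step 3 := counter=2 r=(3,1,0) succ=(0,1,0) retry=(0,0,0)
4. T2 LOAD -> counter=2 r=(3,2,0) succ=(0,1,0) retry=(0,0,0)
5. T1 CAS -> counter=2 r=(3,2,0) succ=(0,1,0) retry=(1,0,0)
6. T2 CAS -> counter=3 r=(3,2,0) succ=(0,2,0) retry=(1,0,0)
7. T3 LOAD -> counter=3 r=(3,2,3) succ=(0,2,0) retry=(1,0,0)
8. T3 CAS -> counter=4 r=(3,2,3) succ=(0,2,1) retry=(1,0,0)
9. T3 LOAD -> counter=4 r=(3,2,4) succ=(0,2,1) retry=(1,0,0)
10. T3 CAS -> counter=5 r=(3,2,4) succ=(0,2,2) retry=(1,0,0)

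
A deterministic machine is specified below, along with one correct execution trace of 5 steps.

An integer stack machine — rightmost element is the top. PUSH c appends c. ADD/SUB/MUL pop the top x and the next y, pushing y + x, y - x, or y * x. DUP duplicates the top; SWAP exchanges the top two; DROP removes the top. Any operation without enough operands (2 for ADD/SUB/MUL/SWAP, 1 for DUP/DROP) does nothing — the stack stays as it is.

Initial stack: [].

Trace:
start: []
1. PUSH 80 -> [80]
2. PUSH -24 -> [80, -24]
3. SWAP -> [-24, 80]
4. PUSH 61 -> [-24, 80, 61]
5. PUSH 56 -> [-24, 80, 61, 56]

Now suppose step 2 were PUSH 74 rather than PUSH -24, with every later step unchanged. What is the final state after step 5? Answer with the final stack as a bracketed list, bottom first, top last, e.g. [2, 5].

[74, 80, 61, 56]

(re-executing from step 2 with the substitution; state before step 2: [80])
2. PUSH 74 -> [80, 74]
3. SWAP -> [74, 80]
4. PUSH 61 -> [74, 80, 61]
5. PUSH 56 -> [74, 80, 61, 56]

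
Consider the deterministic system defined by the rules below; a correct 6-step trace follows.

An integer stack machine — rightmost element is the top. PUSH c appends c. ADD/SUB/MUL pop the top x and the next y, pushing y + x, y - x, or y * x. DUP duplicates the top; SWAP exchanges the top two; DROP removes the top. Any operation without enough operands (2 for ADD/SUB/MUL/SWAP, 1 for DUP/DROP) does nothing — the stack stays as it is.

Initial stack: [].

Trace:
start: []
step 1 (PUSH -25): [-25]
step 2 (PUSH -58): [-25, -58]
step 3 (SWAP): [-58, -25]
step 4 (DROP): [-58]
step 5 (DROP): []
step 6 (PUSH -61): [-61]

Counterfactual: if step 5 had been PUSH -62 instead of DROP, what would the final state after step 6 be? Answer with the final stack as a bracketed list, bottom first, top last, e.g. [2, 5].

(re-executing from step 5 with the substitution; state before step 5: [-58])
step 5 (PUSH -62): [-58, -62]
step 6 (PUSH -61): [-58, -62, -61]

[-58, -62, -61]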